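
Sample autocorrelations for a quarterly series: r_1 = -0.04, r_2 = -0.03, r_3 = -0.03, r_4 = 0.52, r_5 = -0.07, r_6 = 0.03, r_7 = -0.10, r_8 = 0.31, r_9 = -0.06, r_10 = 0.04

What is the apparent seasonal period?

4

The largest autocorrelation is r_4 = 0.52, with a weaker echo at lag 8 (0.31); the remaining lags stay at or below 0.04.
The dominant spike at lag 4 indicates a seasonal period of 4.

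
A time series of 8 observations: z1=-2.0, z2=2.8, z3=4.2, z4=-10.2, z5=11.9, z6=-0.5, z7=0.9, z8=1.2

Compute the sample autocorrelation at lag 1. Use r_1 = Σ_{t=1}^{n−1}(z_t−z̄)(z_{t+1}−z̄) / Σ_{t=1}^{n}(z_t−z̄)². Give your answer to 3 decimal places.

-0.646

Mean z̄ = (-2.0 + 2.8 + 4.2 − 10.2 + 11.9 − 0.5 + 0.9 + 1.2)/8 = 1.0375
Deviations from mean: -3.0375, 1.7625, 3.1625, -11.2375, 10.8625, -1.5375, -0.1375, 0.1625
Σ(z_t−z̄)(z_{t+1}−z̄) = (-5.3536) + (5.5739) + (-35.5386) + (-122.0673) + (-16.7011) + (0.2114) + (-0.0223) = -173.8977
Denominator Σ(z_t−z̄)² = 269.0188
r_1 = -173.8977 / 269.0188 = -0.646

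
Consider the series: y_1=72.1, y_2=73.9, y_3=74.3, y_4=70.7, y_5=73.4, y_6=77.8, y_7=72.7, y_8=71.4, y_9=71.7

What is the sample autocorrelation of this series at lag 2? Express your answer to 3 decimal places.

Mean ȳ = (72.1 + 73.9 + 74.3 + 70.7 + 73.4 + 77.8 + 72.7 + 71.4 + 71.7)/9 = 73.1111
Σ(y_t−ȳ)(y_{t+2}−ȳ) = (-1.2021) + (-1.9021) + (0.3435) + (-11.3054) + (-0.1188) + (-8.0232) + (0.5801) = -21.6280
Denominator Σ(y_t−ȳ)² = 36.0289
r_2 = -21.6280 / 36.0289 = -0.600

-0.600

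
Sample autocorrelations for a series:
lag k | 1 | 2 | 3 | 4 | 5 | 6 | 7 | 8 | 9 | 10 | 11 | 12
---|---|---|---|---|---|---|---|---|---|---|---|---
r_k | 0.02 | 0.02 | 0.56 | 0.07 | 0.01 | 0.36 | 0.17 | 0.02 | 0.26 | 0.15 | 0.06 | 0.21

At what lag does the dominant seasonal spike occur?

3

The largest autocorrelation is r_3 = 0.56, with weaker echoes at lags 6 (0.36), 9 (0.26) and 12 (0.21); the remaining lags stay at or below 0.17.
The dominant spike at lag 3 indicates a seasonal period of 3.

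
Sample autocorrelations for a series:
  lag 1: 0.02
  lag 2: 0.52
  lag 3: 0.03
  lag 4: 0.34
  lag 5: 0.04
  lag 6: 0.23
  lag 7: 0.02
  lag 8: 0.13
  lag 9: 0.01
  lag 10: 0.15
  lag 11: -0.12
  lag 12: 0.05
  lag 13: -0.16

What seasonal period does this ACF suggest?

2

The largest autocorrelation is r_2 = 0.52, with weaker echoes at lags 4 (0.34), 6 (0.23) and 10 (0.15); the remaining lags stay at or below 0.13.
The dominant spike at lag 2 indicates a seasonal period of 2.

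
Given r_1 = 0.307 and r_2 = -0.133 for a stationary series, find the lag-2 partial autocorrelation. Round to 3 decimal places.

φ_{22} = (r_2 − r_1²) / (1 − r_1²)
r_1² = (0.307)² = 0.094249
Numerator = -0.133 − 0.0942 = -0.2272; denominator = 1 − 0.0942 = 0.9058
φ_{22} = -0.2272 / 0.9058 = -0.251

-0.251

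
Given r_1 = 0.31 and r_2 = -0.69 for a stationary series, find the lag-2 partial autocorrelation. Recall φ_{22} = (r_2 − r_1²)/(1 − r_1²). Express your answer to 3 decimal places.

φ_{22} = (r_2 − r_1²) / (1 − r_1²)
r_1² = (0.31)² = 0.0961
Numerator = -0.69 − 0.0961 = -0.7861; denominator = 1 − 0.0961 = 0.9039
φ_{22} = -0.7861 / 0.9039 = -0.870

-0.870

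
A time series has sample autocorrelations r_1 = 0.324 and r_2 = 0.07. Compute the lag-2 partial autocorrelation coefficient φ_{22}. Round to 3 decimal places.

φ_{22} = (r_2 − r_1²) / (1 − r_1²)
r_1² = (0.324)² = 0.104976
Numerator = 0.07 − 0.1050 = -0.0350; denominator = 1 − 0.1050 = 0.8950
φ_{22} = -0.0350 / 0.8950 = -0.039

-0.039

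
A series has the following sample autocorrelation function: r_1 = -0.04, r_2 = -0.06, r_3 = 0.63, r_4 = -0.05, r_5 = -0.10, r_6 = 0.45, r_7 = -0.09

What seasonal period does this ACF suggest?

The largest autocorrelation is r_3 = 0.63, with a weaker echo at lag 6 (0.45); the remaining lags stay at or below -0.04.
The dominant spike at lag 3 indicates a seasonal period of 3.

3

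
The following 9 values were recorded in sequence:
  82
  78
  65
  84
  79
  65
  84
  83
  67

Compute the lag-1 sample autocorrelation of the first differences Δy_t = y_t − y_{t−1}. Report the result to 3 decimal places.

-0.356

First differences Δy: -4, -13, 19, -5, -14, 19, -1, -16
Mean of differences = -1.8750
Numerator Σ(Δy_t−Δȳ)(Δy_{t+1}−Δȳ) = -483.1406
Denominator Σ(Δy_t−Δȳ)² = 1356.8750
r_1(Δy) = -483.1406 / 1356.8750 = -0.356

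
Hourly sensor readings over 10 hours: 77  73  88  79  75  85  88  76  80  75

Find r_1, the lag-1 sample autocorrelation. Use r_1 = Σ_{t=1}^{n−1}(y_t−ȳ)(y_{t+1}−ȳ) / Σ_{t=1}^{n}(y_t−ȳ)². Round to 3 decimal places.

Mean ȳ = (77 + 73 + 88 + 79 + 75 + 85 + 88 + 76 + 80 + 75)/10 = 79.6000
Numerator Σ_{t=1}^{9}(y_t−ȳ)(y_{t+1}−ȳ) = -53.5600
Denominator Σ(y_t−ȳ)² = 276.4000
r_1 = -53.5600 / 276.4000 = -0.194

-0.194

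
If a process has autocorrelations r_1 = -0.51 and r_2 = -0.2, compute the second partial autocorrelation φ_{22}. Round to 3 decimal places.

φ_{22} = (r_2 − r_1²) / (1 − r_1²)
r_1² = (-0.51)² = 0.2601
Numerator = -0.2 − 0.2601 = -0.4601; denominator = 1 − 0.2601 = 0.7399
φ_{22} = -0.4601 / 0.7399 = -0.622

-0.622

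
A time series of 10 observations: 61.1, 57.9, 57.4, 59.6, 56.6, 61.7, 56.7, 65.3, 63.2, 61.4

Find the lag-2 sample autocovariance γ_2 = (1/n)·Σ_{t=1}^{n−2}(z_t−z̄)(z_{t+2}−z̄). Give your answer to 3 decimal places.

2.346

Mean z̄ = (61.1 + 57.9 + 57.4 + 59.6 + 56.6 + 61.7 + 56.7 + 65.3 + 63.2 + 61.4)/10 = 60.0900
Σ_{t=1}^{8}(z_t−z̄)(z_{t+2}−z̄) = 23.4568
γ_2 = 23.4568 / 10 = 2.346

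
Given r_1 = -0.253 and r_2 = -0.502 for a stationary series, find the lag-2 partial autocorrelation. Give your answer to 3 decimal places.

-0.605

φ_{22} = (r_2 − r_1²) / (1 − r_1²)
r_1² = (-0.253)² = 0.064009
Numerator = -0.502 − 0.0640 = -0.5660; denominator = 1 − 0.0640 = 0.9360
φ_{22} = -0.5660 / 0.9360 = -0.605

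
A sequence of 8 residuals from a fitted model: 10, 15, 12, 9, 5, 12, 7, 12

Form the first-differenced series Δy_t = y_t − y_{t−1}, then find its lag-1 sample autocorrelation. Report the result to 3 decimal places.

First differences Δy: 5, -3, -3, -4, 7, -5, 5
Mean of differences = 0.2857
Numerator Σ(Δy_t−Δȳ)(Δy_{t+1}−Δȳ) = -79.7959
Denominator Σ(Δy_t−Δȳ)² = 157.4286
r_1(Δy) = -79.7959 / 157.4286 = -0.507

-0.507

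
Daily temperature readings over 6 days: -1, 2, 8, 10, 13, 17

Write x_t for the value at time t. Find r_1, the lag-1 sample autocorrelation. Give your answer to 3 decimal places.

0.480

Mean x̄ = (-1 + 2 + 8 + 10 + 13 + 17)/6 = 8.1667
Σ(x_t−x̄)(x_{t+1}−x̄) = (56.5278) + (1.0278) + (-0.3056) + (8.8611) + (42.6944) = 108.8056
Denominator Σ(x_t−x̄)² = 226.8333
r_1 = 108.8056 / 226.8333 = 0.480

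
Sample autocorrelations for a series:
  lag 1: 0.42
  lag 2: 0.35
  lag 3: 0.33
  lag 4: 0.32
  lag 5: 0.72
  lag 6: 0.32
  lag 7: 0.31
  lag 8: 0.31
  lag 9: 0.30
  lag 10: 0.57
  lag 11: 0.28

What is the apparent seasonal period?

The largest autocorrelation is r_5 = 0.72, with a weaker echo at lag 10 (0.57); the remaining lags stay at or below 0.42. The elevated value at lag 1 (0.42), dropping to 0.35 at lag 2, reflects decaying short-term dependence rather than seasonality.
The dominant spike at lag 5 indicates a seasonal period of 5.

5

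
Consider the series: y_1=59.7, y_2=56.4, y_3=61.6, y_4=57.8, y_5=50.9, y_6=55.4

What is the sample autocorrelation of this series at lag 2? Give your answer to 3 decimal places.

Mean ȳ = (59.7 + 56.4 + 61.6 + 57.8 + 50.9 + 55.4)/6 = 56.9667
Deviations from mean: 2.7333, -0.5667, 4.6333, 0.8333, -6.0667, -1.5667
Numerator Σ_{t=1}^{4}(y_t−ȳ)(y_{t+2}−ȳ) = -17.2222
Denominator Σ(y_t−ȳ)² = 69.2133
r_2 = -17.2222 / 69.2133 = -0.249

-0.249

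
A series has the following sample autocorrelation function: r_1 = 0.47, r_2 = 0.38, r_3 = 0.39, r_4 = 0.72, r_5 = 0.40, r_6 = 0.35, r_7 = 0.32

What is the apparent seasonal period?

The largest autocorrelation is r_4 = 0.72; the remaining lags stay at or below 0.47. The elevated value at lag 1 (0.47), dropping to 0.38 at lag 2, reflects decaying short-term dependence rather than seasonality.
The dominant spike at lag 4 indicates a seasonal period of 4.

4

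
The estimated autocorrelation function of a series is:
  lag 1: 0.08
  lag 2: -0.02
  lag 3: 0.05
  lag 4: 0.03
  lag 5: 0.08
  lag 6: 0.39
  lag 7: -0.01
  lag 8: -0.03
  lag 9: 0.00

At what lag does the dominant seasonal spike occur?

6

The largest autocorrelation is r_6 = 0.39; the remaining lags stay at or below 0.08.
The dominant spike at lag 6 indicates a seasonal period of 6.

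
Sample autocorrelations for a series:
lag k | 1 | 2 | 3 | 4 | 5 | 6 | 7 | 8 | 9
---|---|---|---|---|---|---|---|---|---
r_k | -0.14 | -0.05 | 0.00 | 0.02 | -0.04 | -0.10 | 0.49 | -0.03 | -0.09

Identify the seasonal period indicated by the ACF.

7

The largest autocorrelation is r_7 = 0.49; the remaining lags stay at or below 0.02.
The dominant spike at lag 7 indicates a seasonal period of 7.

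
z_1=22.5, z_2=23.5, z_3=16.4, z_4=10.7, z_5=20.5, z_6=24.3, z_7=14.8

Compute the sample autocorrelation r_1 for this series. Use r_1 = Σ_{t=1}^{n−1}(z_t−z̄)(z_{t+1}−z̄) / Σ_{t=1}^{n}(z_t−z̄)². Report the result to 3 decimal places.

Mean z̄ = (22.5 + 23.5 + 16.4 + 10.7 + 20.5 + 24.3 + 14.8)/7 = 18.9571
Deviations from mean: 3.5429, 4.5429, -2.5571, -8.2571, 1.5429, 5.3429, -4.1571
Σ(z_t−z̄)(z_{t+1}−z̄) = (16.0947) + (-11.6167) + (21.1147) + (-12.7396) + (8.2433) + (-22.2110) = -1.1147
Denominator Σ(z_t−z̄)² = 156.1171
r_1 = -1.1147 / 156.1171 = -0.007

-0.007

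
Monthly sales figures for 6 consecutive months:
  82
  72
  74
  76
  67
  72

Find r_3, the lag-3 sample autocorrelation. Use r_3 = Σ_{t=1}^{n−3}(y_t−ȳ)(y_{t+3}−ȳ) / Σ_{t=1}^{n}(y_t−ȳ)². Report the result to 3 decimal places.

Mean ȳ = (82 + 72 + 74 + 76 + 67 + 72)/6 = 73.8333
Σ(y_t−ȳ)(y_{t+3}−ȳ) = (17.6944) + (12.5278) + (-0.3056) = 29.9167
Denominator Σ(y_t−ȳ)² = 124.8333
r_3 = 29.9167 / 124.8333 = 0.240

0.240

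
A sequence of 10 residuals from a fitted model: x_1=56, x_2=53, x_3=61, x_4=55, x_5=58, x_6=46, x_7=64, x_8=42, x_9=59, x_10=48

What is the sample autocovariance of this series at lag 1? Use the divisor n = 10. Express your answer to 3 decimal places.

Mean x̄ = (56 + 53 + 61 + 55 + 58 + 46 + 64 + 42 + 59 + 48)/10 = 54.2000
Σ_{t=1}^{9}(x_t−x̄)(x_{t+1}−x̄) = -321.2400
γ_1 = -321.2400 / 10 = -32.124

-32.124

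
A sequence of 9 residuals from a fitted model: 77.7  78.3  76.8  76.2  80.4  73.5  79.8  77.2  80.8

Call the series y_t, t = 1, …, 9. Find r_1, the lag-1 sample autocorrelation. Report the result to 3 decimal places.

Mean ȳ = (77.7 + 78.3 + 76.8 + 76.2 + 80.4 + 73.5 + 79.8 + 77.2 + 80.8)/9 = 77.8556
Numerator Σ_{t=1}^{8}(y_t−ȳ)(y_{t+1}−ȳ) = -25.7598
Denominator Σ(y_t−ȳ)² = 42.4022
r_1 = -25.7598 / 42.4022 = -0.608

-0.608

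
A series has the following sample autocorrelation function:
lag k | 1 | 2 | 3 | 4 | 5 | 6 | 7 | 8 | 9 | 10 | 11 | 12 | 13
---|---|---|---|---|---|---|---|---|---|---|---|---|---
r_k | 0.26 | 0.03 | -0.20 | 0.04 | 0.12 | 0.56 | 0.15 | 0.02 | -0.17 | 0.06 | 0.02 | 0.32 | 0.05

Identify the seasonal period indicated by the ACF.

6

The largest autocorrelation is r_6 = 0.56, with a weaker echo at lag 12 (0.32); the remaining lags stay at or below 0.26. The elevated value at lag 1 (0.26), dropping to 0.03 at lag 2, reflects decaying short-term dependence rather than seasonality.
The dominant spike at lag 6 indicates a seasonal period of 6.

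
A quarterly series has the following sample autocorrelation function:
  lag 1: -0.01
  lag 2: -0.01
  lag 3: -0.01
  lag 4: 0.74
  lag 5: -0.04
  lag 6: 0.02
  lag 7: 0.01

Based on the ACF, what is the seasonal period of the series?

4

The largest autocorrelation is r_4 = 0.74; the remaining lags stay at or below 0.02.
The dominant spike at lag 4 indicates a seasonal period of 4.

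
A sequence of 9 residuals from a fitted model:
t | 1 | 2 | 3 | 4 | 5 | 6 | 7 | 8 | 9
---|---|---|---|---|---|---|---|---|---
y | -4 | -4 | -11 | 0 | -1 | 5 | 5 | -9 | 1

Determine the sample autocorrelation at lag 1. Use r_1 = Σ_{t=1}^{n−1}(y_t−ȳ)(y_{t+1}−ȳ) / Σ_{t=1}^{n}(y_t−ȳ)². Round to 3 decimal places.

Mean ȳ = (-4 − 4 − 11 + 0 − 1 + 5 + 5 − 9 + 1)/9 = -2.0000
Numerator Σ_{t=1}^{8}(y_t−ȳ)(y_{t+1}−ȳ) = -8.0000
Denominator Σ(y_t−ȳ)² = 250.0000
r_1 = -8.0000 / 250.0000 = -0.032

-0.032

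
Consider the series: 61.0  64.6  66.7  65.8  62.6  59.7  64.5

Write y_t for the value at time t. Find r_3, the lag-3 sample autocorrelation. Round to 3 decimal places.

-0.427

Mean ȳ = (61.0 + 64.6 + 66.7 + 65.8 + 62.6 + 59.7 + 64.5)/7 = 63.5571
Deviations from mean: -2.5571, 1.0429, 3.1429, 2.2429, -0.9571, -3.8571, 0.9429
Numerator Σ_{t=1}^{4}(y_t−ȳ)(y_{t+3}−ȳ) = -16.7412
Denominator Σ(y_t−ȳ)² = 39.2171
r_3 = -16.7412 / 39.2171 = -0.427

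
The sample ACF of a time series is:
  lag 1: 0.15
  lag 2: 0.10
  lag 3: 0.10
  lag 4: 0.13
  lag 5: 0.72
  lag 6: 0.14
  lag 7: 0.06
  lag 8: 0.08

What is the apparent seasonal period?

5

The largest autocorrelation is r_5 = 0.72; the remaining lags stay at or below 0.15.
The dominant spike at lag 5 indicates a seasonal period of 5.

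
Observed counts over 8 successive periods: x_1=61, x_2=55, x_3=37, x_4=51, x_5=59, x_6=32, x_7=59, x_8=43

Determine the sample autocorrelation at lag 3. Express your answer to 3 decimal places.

0.282

Mean x̄ = (61 + 55 + 37 + 51 + 59 + 32 + 59 + 43)/8 = 49.6250
Deviations from mean: 11.3750, 5.3750, -12.6250, 1.3750, 9.3750, -17.6250, 9.3750, -6.6250
Σ(x_t−x̄)(x_{t+3}−x̄) = (15.6406) + (50.3906) + (222.5156) + (12.8906) + (-62.1094) = 239.3281
Denominator Σ(x_t−x̄)² = 849.8750
r_3 = 239.3281 / 849.8750 = 0.282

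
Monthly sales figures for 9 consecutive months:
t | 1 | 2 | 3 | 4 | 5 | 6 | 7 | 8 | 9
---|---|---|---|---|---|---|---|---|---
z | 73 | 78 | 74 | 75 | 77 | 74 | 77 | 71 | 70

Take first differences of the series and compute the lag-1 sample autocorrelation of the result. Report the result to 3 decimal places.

-0.518

First differences Δz: 5, -4, 1, 2, -3, 3, -6, -1
Mean of differences = -0.3750
Numerator Σ(Δz_t−Δz̄)(Δz_{t+1}−Δz̄) = -51.7656
Denominator Σ(Δz_t−Δz̄)² = 99.8750
r_1(Δz) = -51.7656 / 99.8750 = -0.518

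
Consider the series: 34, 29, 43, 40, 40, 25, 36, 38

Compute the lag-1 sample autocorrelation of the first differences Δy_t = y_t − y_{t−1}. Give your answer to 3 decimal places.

First differences Δy: -5, 14, -3, 0, -15, 11, 2
Mean of differences = 0.5714
Numerator Σ(Δy_t−Δȳ)(Δy_{t+1}−Δȳ) = -259.3265
Denominator Σ(Δy_t−Δȳ)² = 577.7143
r_1(Δy) = -259.3265 / 577.7143 = -0.449

-0.449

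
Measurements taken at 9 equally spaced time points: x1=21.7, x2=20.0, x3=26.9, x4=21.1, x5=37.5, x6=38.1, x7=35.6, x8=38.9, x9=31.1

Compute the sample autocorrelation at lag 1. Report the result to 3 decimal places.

Mean x̄ = (21.7 + 20.0 + 26.9 + 21.1 + 37.5 + 38.1 + 35.6 + 38.9 + 31.1)/9 = 30.1000
Numerator Σ_{t=1}^{8}(x_t−x̄)(x_{t+1}−x̄) = 239.7600
Denominator Σ(x_t−x̄)² = 491.2600
r_1 = 239.7600 / 491.2600 = 0.488

0.488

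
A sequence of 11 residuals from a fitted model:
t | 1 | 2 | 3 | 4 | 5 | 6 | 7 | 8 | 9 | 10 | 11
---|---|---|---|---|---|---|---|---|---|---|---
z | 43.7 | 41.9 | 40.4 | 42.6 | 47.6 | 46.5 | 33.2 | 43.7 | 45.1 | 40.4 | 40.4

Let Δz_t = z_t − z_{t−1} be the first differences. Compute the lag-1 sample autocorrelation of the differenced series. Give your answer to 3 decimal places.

First differences Δz: -1.8, -1.5, 2.2, 5.0, -1.1, -13.3, 10.5, 1.4, -4.7, 0.0
Mean of differences = -0.3300
Numerator Σ(Δz_t−Δz̄)(Δz_{t+1}−Δz̄) = -112.6039
Denominator Σ(Δz_t−Δz̄)² = 346.6410
r_1(Δz) = -112.6039 / 346.6410 = -0.325

-0.325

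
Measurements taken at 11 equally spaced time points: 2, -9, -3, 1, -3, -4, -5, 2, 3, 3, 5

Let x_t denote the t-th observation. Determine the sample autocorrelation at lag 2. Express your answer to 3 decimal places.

Mean x̄ = (2 − 9 − 3 + 1 − 3 − 4 − 5 + 2 + 3 + 3 + 5)/11 = -0.7273
Numerator Σ_{t=1}^{9}(x_t−x̄)(x_{t+2}−x̄) = -4.6033
Denominator Σ(x_t−x̄)² = 186.1818
r_2 = -4.6033 / 186.1818 = -0.025

-0.025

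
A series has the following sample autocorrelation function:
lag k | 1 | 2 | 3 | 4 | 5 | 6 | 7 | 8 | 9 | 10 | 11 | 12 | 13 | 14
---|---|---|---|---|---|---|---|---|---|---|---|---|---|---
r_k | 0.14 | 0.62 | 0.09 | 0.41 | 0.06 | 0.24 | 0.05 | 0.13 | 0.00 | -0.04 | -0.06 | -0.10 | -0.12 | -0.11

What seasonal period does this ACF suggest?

The largest autocorrelation is r_2 = 0.62, with weaker echoes at lags 4 (0.41) and 6 (0.24); the remaining lags stay at or below 0.14.
The dominant spike at lag 2 indicates a seasonal period of 2.

2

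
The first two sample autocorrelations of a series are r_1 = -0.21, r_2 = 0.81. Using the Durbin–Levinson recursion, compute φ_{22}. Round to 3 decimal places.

0.801

φ_{22} = (r_2 − r_1²) / (1 − r_1²)
r_1² = (-0.21)² = 0.0441
Numerator = 0.81 − 0.0441 = 0.7659; denominator = 1 − 0.0441 = 0.9559
φ_{22} = 0.7659 / 0.9559 = 0.801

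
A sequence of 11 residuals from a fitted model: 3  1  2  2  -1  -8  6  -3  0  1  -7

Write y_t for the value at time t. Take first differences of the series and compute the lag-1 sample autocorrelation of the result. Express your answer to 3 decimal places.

First differences Δy: -2, 1, 0, -3, -7, 14, -9, 3, 1, -8
Mean of differences = -1.0000
Numerator Σ(Δy_t−Δȳ)(Δy_{t+1}−Δȳ) = -238.0000
Denominator Σ(Δy_t−Δȳ)² = 404.0000
r_1(Δy) = -238.0000 / 404.0000 = -0.589

-0.589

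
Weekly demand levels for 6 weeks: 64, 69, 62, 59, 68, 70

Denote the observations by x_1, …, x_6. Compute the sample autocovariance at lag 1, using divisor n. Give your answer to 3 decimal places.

Mean x̄ = (64 + 69 + 62 + 59 + 68 + 70)/6 = 65.3333
Deviations: -1.3333, 3.6667, -3.3333, -6.3333, 2.6667, 4.6667
Σ_{t=1}^{5}(x_t−x̄)(x_{t+1}−x̄) = -0.4444
γ_1 = -0.4444 / 6 = -0.074

-0.074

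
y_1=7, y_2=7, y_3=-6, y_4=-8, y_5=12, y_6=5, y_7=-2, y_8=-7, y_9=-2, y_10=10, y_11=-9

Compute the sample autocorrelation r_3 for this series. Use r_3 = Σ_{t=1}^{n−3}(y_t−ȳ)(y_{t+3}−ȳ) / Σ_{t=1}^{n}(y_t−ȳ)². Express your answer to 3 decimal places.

Mean ȳ = (7 + 7 − 6 − 8 + 12 + 5 − 2 − 7 − 2 + 10 − 9)/11 = 0.6364
Numerator Σ_{t=1}^{8}(y_t−ȳ)(y_{t+3}−ȳ) = -38.2149
Denominator Σ(y_t−ȳ)² = 600.5455
r_3 = -38.2149 / 600.5455 = -0.064

-0.064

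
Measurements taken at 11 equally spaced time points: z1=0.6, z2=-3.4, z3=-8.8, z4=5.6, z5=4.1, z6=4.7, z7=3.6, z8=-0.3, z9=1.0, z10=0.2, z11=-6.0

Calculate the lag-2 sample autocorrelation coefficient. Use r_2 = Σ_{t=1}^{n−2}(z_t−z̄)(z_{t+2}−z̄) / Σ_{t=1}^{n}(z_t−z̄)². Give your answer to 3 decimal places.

Mean z̄ = (0.6 − 3.4 − 8.8 + 5.6 + 4.1 + 4.7 + 3.6 − 0.3 + 1.0 + 0.2 − 6.0)/11 = 0.1182
Numerator Σ_{t=1}^{9}(z_t−z̄)(z_{t+2}−z̄) = -24.3879
Denominator Σ(z_t−z̄)² = 209.5564
r_2 = -24.3879 / 209.5564 = -0.116

-0.116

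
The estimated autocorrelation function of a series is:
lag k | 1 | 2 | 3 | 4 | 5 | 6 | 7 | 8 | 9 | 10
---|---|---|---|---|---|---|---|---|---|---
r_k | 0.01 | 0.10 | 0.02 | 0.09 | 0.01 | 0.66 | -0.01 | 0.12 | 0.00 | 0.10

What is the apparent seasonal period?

6

The largest autocorrelation is r_6 = 0.66; the remaining lags stay at or below 0.12.
The dominant spike at lag 6 indicates a seasonal period of 6.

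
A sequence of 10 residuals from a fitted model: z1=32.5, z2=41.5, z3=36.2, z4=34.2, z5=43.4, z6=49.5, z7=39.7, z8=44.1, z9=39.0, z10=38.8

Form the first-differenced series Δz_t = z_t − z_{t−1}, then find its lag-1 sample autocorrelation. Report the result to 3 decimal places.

First differences Δz: 9.0, -5.3, -2.0, 9.2, 6.1, -9.8, 4.4, -5.1, -0.2
Mean of differences = 0.7000
Numerator Σ(Δz_t−Δz̄)(Δz_{t+1}−Δz̄) = -122.4400
Denominator Σ(Δz_t−Δz̄)² = 371.9800
r_1(Δz) = -122.4400 / 371.9800 = -0.329

-0.329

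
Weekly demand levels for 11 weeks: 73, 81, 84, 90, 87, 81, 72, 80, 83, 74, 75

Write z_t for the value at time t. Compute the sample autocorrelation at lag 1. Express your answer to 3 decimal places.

0.337

Mean z̄ = (73 + 81 + 84 + 90 + 87 + 81 + 72 + 80 + 83 + 74 + 75)/11 = 80.0000
Numerator Σ_{t=1}^{10}(z_t−z̄)(z_{t+1}−z̄) = 118.0000
Denominator Σ(z_t−z̄)² = 350.0000
r_1 = 118.0000 / 350.0000 = 0.337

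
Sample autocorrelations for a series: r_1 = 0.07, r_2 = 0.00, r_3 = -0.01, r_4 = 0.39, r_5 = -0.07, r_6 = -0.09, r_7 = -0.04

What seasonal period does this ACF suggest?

The largest autocorrelation is r_4 = 0.39; the remaining lags stay at or below 0.07.
The dominant spike at lag 4 indicates a seasonal period of 4.

4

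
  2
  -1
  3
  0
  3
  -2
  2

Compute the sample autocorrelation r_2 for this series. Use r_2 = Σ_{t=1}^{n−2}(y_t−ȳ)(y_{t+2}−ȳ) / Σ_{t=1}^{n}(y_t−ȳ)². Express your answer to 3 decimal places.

0.542

Mean ȳ = (2 − 1 + 3 + 0 + 3 − 2 + 2)/7 = 1.0000
Deviations from mean: 1.0000, -2.0000, 2.0000, -1.0000, 2.0000, -3.0000, 1.0000
Σ(y_t−ȳ)(y_{t+2}−ȳ) = (2.0000) + (2.0000) + (4.0000) + (3.0000) + (2.0000) = 13.0000
Denominator Σ(y_t−ȳ)² = 24.0000
r_2 = 13.0000 / 24.0000 = 0.542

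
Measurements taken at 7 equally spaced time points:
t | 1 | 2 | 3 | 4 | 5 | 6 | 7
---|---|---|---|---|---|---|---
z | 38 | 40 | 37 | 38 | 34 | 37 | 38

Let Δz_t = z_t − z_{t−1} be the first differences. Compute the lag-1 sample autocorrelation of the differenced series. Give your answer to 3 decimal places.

First differences Δz: 2, -3, 1, -4, 3, 1
Mean of differences = 0.0000
Numerator Σ(Δz_t−Δz̄)(Δz_{t+1}−Δz̄) = -22.0000
Denominator Σ(Δz_t−Δz̄)² = 40.0000
r_1(Δz) = -22.0000 / 40.0000 = -0.550

-0.550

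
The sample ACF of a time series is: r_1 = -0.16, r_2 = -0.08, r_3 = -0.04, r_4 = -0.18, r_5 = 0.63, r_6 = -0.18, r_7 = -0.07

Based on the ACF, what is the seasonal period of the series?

The largest autocorrelation is r_5 = 0.63; the remaining lags stay at or below -0.04.
The dominant spike at lag 5 indicates a seasonal period of 5.

5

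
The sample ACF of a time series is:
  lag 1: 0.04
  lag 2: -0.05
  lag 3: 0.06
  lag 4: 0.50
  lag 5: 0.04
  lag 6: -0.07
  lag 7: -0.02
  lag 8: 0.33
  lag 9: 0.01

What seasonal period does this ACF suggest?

The largest autocorrelation is r_4 = 0.50, with a weaker echo at lag 8 (0.33); the remaining lags stay at or below 0.06.
The dominant spike at lag 4 indicates a seasonal period of 4.

4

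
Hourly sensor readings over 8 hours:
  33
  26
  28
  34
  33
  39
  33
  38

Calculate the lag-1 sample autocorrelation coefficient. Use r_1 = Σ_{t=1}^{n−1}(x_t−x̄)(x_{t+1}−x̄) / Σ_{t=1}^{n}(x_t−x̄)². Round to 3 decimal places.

Mean x̄ = (33 + 26 + 28 + 34 + 33 + 39 + 33 + 38)/8 = 33.0000
Σ(x_t−x̄)(x_{t+1}−x̄) = (0.0000) + (35.0000) + (-5.0000) + (0.0000) + (0.0000) + (0.0000) + (0.0000) = 30.0000
Denominator Σ(x_t−x̄)² = 136.0000
r_1 = 30.0000 / 136.0000 = 0.221

0.221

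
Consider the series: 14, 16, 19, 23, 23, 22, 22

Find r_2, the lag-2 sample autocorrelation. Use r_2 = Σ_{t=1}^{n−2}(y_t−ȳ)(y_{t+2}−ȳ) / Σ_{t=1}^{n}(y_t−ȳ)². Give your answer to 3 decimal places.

0.047

Mean ȳ = (14 + 16 + 19 + 23 + 23 + 22 + 22)/7 = 19.8571
Σ(y_t−ȳ)(y_{t+2}−ȳ) = (5.0204) + (-12.1224) + (-2.6939) + (6.7347) + (6.7347) = 3.6735
Denominator Σ(y_t−ȳ)² = 78.8571
r_2 = 3.6735 / 78.8571 = 0.047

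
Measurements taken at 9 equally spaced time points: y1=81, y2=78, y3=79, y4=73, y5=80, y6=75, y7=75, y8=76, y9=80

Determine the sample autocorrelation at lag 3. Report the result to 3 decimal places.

Mean ȳ = (81 + 78 + 79 + 73 + 80 + 75 + 75 + 76 + 80)/9 = 77.4444
Numerator Σ_{t=1}^{6}(y_t−ȳ)(y_{t+3}−ȳ) = -17.2593
Denominator Σ(y_t−ȳ)² = 62.2222
r_3 = -17.2593 / 62.2222 = -0.277

-0.277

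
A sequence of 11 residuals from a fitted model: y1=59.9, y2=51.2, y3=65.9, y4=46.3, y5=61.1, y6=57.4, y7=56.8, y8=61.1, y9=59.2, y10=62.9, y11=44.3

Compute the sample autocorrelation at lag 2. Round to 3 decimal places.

0.250

Mean ȳ = (59.9 + 51.2 + 65.9 + 46.3 + 61.1 + 57.4 + 56.8 + 61.1 + 59.2 + 62.9 + 44.3)/11 = 56.9182
Numerator Σ_{t=1}^{9}(y_t−ȳ)(y_{t+2}−ȳ) = 117.4166
Denominator Σ(y_t−ȳ)² = 470.4364
r_2 = 117.4166 / 470.4364 = 0.250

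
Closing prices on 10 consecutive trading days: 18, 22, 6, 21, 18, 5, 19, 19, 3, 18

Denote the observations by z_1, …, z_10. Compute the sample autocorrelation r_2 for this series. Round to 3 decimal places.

Mean z̄ = (18 + 22 + 6 + 21 + 18 + 5 + 19 + 19 + 3 + 18)/10 = 14.9000
Numerator Σ_{t=1}^{8}(z_t−z̄)(z_{t+2}−z̄) = -136.2200
Denominator Σ(z_t−z̄)² = 468.9000
r_2 = -136.2200 / 468.9000 = -0.291

-0.291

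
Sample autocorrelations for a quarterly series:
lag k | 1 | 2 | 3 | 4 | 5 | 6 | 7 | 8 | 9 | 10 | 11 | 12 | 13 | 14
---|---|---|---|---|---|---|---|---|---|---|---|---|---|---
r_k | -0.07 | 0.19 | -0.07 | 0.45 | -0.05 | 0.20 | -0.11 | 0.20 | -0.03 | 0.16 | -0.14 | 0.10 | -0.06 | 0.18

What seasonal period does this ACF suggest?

The largest autocorrelation is r_4 = 0.45; the remaining lags stay at or below 0.20.
The dominant spike at lag 4 indicates a seasonal period of 4.

4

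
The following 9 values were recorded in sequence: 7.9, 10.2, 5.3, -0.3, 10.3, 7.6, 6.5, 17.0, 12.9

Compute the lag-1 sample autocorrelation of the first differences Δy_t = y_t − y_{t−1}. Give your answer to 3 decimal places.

First differences Δy: 2.3, -4.9, -5.6, 10.6, -2.7, -1.1, 10.5, -4.1
Mean of differences = 0.6250
Numerator Σ(Δy_t−Δȳ)(Δy_{t+1}−Δȳ) = -128.0806
Denominator Σ(Δy_t−Δȳ)² = 305.4550
r_1(Δy) = -128.0806 / 305.4550 = -0.419

-0.419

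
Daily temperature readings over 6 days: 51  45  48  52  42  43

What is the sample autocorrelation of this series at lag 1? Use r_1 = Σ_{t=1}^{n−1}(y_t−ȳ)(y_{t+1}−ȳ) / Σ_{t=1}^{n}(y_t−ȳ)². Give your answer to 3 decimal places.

-0.117

Mean ȳ = (51 + 45 + 48 + 52 + 42 + 43)/6 = 46.8333
Deviations from mean: 4.1667, -1.8333, 1.1667, 5.1667, -4.8333, -3.8333
Σ(y_t−ȳ)(y_{t+1}−ȳ) = (-7.6389) + (-2.1389) + (6.0278) + (-24.9722) + (18.5278) = -10.1944
Denominator Σ(y_t−ȳ)² = 86.8333
r_1 = -10.1944 / 86.8333 = -0.117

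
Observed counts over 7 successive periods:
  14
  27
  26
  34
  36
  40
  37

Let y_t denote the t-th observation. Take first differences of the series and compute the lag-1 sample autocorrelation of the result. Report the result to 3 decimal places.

First differences Δy: 13, -1, 8, 2, 4, -3
Mean of differences = 3.8333
Numerator Σ(Δy_t−Δȳ)(Δy_{t+1}−Δȳ) = -73.5278
Denominator Σ(Δy_t−Δȳ)² = 174.8333
r_1(Δy) = -73.5278 / 174.8333 = -0.421

-0.421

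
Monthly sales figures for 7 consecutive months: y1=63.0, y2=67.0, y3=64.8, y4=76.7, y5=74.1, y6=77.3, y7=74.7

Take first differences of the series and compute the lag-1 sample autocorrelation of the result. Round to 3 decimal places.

-0.651

First differences Δy: 4.0, -2.2, 11.9, -2.6, 3.2, -2.6
Mean of differences = 1.9500
Numerator Σ(Δy_t−Δȳ)(Δy_{t+1}−Δȳ) = -106.4475
Denominator Σ(Δy_t−Δȳ)² = 163.3950
r_1(Δy) = -106.4475 / 163.3950 = -0.651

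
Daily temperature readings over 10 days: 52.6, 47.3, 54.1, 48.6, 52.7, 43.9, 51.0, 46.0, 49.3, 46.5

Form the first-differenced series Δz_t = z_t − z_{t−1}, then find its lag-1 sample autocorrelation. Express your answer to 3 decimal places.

-0.882

First differences Δz: -5.3, 6.8, -5.5, 4.1, -8.8, 7.1, -5.0, 3.3, -2.8
Mean of differences = -0.6778
Numerator Σ(Δz_t−Δz̄)(Δz_{t+1}−Δz̄) = -254.8938
Denominator Σ(Δz_t−Δz̄)² = 288.8356
r_1(Δz) = -254.8938 / 288.8356 = -0.882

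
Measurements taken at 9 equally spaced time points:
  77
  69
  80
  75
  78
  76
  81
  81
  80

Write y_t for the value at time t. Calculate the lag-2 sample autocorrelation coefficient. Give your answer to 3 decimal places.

Mean ȳ = (77 + 69 + 80 + 75 + 78 + 76 + 81 + 81 + 80)/9 = 77.4444
Numerator Σ_{t=1}^{7}(y_t−ȳ)(y_{t+2}−ȳ) = 30.3827
Denominator Σ(y_t−ȳ)² = 118.2222
r_2 = 30.3827 / 118.2222 = 0.257

0.257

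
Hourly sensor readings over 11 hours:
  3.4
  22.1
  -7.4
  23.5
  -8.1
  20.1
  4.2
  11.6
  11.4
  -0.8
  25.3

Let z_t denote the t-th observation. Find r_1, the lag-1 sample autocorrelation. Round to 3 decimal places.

Mean z̄ = (3.4 + 22.1 − 7.4 + 23.5 − 8.1 + 20.1 + 4.2 + 11.6 + 11.4 − 0.8 + 25.3)/11 = 9.5727
Numerator Σ_{t=1}^{10}(z_t−z̄)(z_{t+1}−z̄) = -1204.3480
Denominator Σ(z_t−z̄)² = 1491.4818
r_1 = -1204.3480 / 1491.4818 = -0.807

-0.807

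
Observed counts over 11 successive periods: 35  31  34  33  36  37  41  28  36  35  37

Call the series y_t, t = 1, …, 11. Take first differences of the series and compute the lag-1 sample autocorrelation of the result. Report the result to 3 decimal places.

First differences Δy: -4, 3, -1, 3, 1, 4, -13, 8, -1, 2
Mean of differences = 0.2000
Numerator Σ(Δy_t−Δȳ)(Δy_{t+1}−Δȳ) = -177.8400
Denominator Σ(Δy_t−Δȳ)² = 289.6000
r_1(Δy) = -177.8400 / 289.6000 = -0.614

-0.614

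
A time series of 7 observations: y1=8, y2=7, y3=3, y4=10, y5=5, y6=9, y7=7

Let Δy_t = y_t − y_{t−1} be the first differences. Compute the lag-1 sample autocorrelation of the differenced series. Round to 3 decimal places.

First differences Δy: -1, -4, 7, -5, 4, -2
Mean of differences = -0.1667
Numerator Σ(Δy_t−Δȳ)(Δy_{t+1}−Δȳ) = -86.6944
Denominator Σ(Δy_t−Δȳ)² = 110.8333
r_1(Δy) = -86.6944 / 110.8333 = -0.782

-0.782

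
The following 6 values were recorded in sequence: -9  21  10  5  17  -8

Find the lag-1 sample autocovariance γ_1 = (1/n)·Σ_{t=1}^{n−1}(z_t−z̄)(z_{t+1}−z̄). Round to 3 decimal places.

Mean z̄ = (-9 + 21 + 10 + 5 + 17 − 8)/6 = 6.0000
Deviations: -15.0000, 15.0000, 4.0000, -1.0000, 11.0000, -14.0000
Σ_{t=1}^{5}(z_t−z̄)(z_{t+1}−z̄) = -334.0000
γ_1 = -334.0000 / 6 = -55.667

-55.667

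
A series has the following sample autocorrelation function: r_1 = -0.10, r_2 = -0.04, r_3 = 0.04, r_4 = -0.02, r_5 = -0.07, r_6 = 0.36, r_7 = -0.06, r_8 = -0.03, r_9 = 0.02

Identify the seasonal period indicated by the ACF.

6

The largest autocorrelation is r_6 = 0.36; the remaining lags stay at or below 0.04.
The dominant spike at lag 6 indicates a seasonal period of 6.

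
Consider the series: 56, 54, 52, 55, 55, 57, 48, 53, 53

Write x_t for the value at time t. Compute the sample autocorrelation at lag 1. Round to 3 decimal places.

Mean x̄ = (56 + 54 + 52 + 55 + 55 + 57 + 48 + 53 + 53)/9 = 53.6667
Numerator Σ_{t=1}^{8}(x_t−x̄)(x_{t+1}−x̄) = -10.4444
Denominator Σ(x_t−x̄)² = 56.0000
r_1 = -10.4444 / 56.0000 = -0.187

-0.187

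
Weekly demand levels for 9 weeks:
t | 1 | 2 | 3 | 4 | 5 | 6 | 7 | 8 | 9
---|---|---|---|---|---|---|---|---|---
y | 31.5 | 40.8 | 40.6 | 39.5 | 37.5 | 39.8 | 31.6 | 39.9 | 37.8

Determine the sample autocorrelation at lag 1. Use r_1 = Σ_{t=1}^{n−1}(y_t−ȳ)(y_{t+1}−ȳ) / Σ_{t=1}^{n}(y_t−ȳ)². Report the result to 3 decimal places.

Mean ȳ = (31.5 + 40.8 + 40.6 + 39.5 + 37.5 + 39.8 + 31.6 + 39.9 + 37.8)/9 = 37.6667
Numerator Σ_{t=1}^{8}(y_t−ȳ)(y_{t+1}−ȳ) = -31.6078
Denominator Σ(y_t−ȳ)² = 106.2000
r_1 = -31.6078 / 106.2000 = -0.298

-0.298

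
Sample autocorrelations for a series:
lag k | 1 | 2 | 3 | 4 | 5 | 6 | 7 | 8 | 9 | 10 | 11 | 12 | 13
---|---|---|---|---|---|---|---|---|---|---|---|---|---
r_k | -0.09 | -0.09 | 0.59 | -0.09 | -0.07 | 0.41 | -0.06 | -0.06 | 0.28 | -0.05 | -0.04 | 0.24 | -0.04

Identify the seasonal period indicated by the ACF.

3

The largest autocorrelation is r_3 = 0.59, with weaker echoes at lags 6 (0.41), 9 (0.28) and 12 (0.24); the remaining lags stay at or below -0.04.
The dominant spike at lag 3 indicates a seasonal period of 3.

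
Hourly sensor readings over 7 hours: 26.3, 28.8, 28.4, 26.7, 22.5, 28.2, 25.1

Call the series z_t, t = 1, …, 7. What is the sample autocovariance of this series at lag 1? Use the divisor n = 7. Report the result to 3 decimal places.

Mean z̄ = (26.3 + 28.8 + 28.4 + 26.7 + 22.5 + 28.2 + 25.1)/7 = 26.5714
Σ_{t=1}^{6}(z_t−z̄)(z_{t+1}−z̄) = -5.8451
γ_1 = -5.8451 / 7 = -0.835

-0.835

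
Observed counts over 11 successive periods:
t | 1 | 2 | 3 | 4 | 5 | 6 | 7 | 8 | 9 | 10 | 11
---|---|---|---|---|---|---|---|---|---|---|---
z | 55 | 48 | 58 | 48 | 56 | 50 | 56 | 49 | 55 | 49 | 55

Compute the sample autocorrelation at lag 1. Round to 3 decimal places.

-0.913

Mean z̄ = (55 + 48 + 58 + 48 + 56 + 50 + 56 + 49 + 55 + 49 + 55)/11 = 52.6364
Numerator Σ_{t=1}^{10}(z_t−z̄)(z_{t+1}−z̄) = -132.0413
Denominator Σ(z_t−z̄)² = 144.5455
r_1 = -132.0413 / 144.5455 = -0.913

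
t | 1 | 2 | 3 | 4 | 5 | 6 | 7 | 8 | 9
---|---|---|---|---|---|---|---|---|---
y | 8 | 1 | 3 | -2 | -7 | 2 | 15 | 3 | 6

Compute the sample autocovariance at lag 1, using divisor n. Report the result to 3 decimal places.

Mean ȳ = (8 + 1 + 3 − 2 − 7 + 2 + 15 + 3 + 6)/9 = 3.2222
Σ_{t=1}^{8}(y_t−ȳ)(y_{t+1}−ȳ) = 39.2840
γ_1 = 39.2840 / 9 = 4.365

4.365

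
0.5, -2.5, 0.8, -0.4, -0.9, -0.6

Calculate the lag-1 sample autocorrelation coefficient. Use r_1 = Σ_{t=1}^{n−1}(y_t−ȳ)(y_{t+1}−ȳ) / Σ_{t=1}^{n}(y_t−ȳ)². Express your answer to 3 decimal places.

-0.653

Mean ȳ = (0.5 − 2.5 + 0.8 − 0.4 − 0.9 − 0.6)/6 = -0.5167
Σ(y_t−ȳ)(y_{t+1}−ȳ) = (-2.0164) + (-2.6114) + (0.1536) + (-0.0447) + (0.0319) = -4.4869
Denominator Σ(y_t−ȳ)² = 6.8683
r_1 = -4.4869 / 6.8683 = -0.653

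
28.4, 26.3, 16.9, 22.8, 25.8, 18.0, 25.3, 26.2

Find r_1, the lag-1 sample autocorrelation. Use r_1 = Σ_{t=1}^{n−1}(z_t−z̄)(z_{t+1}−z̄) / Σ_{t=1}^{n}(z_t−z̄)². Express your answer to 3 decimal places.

-0.150

Mean z̄ = (28.4 + 26.3 + 16.9 + 22.8 + 25.8 + 18.0 + 25.3 + 26.2)/8 = 23.7125
Numerator Σ_{t=1}^{7}(z_t−z̄)(z_{t+1}−z̄) = -18.2314
Denominator Σ(z_t−z̄)² = 121.6088
r_1 = -18.2314 / 121.6088 = -0.150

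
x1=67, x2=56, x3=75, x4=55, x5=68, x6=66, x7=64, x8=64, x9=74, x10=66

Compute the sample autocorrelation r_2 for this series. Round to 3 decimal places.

Mean x̄ = (67 + 56 + 75 + 55 + 68 + 66 + 64 + 64 + 74 + 66)/10 = 65.5000
Numerator Σ_{t=1}^{8}(x_t−x̄)(x_{t+2}−x̄) = 114.5000
Denominator Σ(x_t−x̄)² = 376.5000
r_2 = 114.5000 / 376.5000 = 0.304

0.304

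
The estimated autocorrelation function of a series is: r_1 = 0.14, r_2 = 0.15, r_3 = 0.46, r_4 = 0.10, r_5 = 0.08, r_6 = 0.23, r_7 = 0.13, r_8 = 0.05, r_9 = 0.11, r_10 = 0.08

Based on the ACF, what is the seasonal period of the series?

The largest autocorrelation is r_3 = 0.46, with a weaker echo at lag 6 (0.23); the remaining lags stay at or below 0.15.
The dominant spike at lag 3 indicates a seasonal period of 3.

3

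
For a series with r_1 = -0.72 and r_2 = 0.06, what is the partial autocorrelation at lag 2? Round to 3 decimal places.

φ_{22} = (r_2 − r_1²) / (1 − r_1²)
r_1² = (-0.72)² = 0.5184
Numerator = 0.06 − 0.5184 = -0.4584; denominator = 1 − 0.5184 = 0.4816
φ_{22} = -0.4584 / 0.4816 = -0.952

-0.952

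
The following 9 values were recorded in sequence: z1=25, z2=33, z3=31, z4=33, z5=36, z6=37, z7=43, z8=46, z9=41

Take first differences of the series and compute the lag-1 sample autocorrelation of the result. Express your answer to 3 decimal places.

-0.267

First differences Δz: 8, -2, 2, 3, 1, 6, 3, -5
Mean of differences = 2.0000
Numerator Σ(Δz_t−Δz̄)(Δz_{t+1}−Δz̄) = -32.0000
Denominator Σ(Δz_t−Δz̄)² = 120.0000
r_1(Δz) = -32.0000 / 120.0000 = -0.267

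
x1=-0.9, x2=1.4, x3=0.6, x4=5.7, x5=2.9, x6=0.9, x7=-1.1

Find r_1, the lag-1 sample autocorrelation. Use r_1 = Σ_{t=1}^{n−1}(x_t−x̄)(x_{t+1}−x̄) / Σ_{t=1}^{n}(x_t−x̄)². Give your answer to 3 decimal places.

Mean x̄ = (-0.9 + 1.4 + 0.6 + 5.7 + 2.9 + 0.9 − 1.1)/7 = 1.3571
Deviations from mean: -2.2571, 0.0429, -0.7571, 4.3429, 1.5429, -0.4571, -2.4571
Numerator Σ_{t=1}^{6}(x_t−x̄)(x_{t+1}−x̄) = 3.7010
Denominator Σ(x_t−x̄)² = 33.1571
r_1 = 3.7010 / 33.1571 = 0.112

0.112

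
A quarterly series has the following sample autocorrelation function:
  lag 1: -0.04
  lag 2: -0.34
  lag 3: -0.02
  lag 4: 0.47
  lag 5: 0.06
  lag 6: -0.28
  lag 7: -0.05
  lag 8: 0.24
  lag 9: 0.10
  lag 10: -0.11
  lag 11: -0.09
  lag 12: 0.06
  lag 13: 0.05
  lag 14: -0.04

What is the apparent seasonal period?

4

The largest autocorrelation is r_4 = 0.47, with a weaker echo at lag 8 (0.24); the remaining lags stay at or below 0.10.
The dominant spike at lag 4 indicates a seasonal period of 4.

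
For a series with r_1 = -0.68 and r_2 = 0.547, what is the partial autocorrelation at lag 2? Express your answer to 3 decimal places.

φ_{22} = (r_2 − r_1²) / (1 − r_1²)
r_1² = (-0.68)² = 0.4624
Numerator = 0.547 − 0.4624 = 0.0846; denominator = 1 − 0.4624 = 0.5376
φ_{22} = 0.0846 / 0.5376 = 0.157

0.157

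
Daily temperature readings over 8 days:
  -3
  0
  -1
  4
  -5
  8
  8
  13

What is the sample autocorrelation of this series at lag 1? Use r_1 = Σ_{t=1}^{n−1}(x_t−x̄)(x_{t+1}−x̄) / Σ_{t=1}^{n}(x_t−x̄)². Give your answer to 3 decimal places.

0.192

Mean x̄ = (-3 + 0 − 1 + 4 − 5 + 8 + 8 + 13)/8 = 3.0000
Σ(x_t−x̄)(x_{t+1}−x̄) = (18.0000) + (12.0000) + (-4.0000) + (-8.0000) + (-40.0000) + (25.0000) + (50.0000) = 53.0000
Denominator Σ(x_t−x̄)² = 276.0000
r_1 = 53.0000 / 276.0000 = 0.192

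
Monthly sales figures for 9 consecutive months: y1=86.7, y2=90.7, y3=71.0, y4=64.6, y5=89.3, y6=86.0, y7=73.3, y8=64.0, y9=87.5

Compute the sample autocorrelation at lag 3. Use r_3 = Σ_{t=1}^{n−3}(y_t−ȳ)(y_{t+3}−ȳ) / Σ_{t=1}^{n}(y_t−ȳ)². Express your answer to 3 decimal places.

Mean ȳ = (86.7 + 90.7 + 71.0 + 64.6 + 89.3 + 86.0 + 73.3 + 64.0 + 87.5)/9 = 79.2333
Numerator Σ_{t=1}^{6}(y_t−ȳ)(y_{t+3}−ȳ) = -60.1300
Denominator Σ(y_t−ȳ)² = 951.8800
r_3 = -60.1300 / 951.8800 = -0.063

-0.063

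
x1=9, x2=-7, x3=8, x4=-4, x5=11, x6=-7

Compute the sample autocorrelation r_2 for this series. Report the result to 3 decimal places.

Mean x̄ = (9 − 7 + 8 − 4 + 11 − 7)/6 = 1.6667
Deviations from mean: 7.3333, -8.6667, 6.3333, -5.6667, 9.3333, -8.6667
Numerator Σ_{t=1}^{4}(x_t−x̄)(x_{t+2}−x̄) = 203.7778
Denominator Σ(x_t−x̄)² = 363.3333
r_2 = 203.7778 / 363.3333 = 0.561

0.561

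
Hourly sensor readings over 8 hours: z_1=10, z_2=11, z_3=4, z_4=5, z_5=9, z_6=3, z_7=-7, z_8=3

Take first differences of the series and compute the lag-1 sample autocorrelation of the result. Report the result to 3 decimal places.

First differences Δz: 1, -7, 1, 4, -6, -10, 10
Mean of differences = -1.0000
Numerator Σ(Δz_t−Δz̄)(Δz_{t+1}−Δz̄) = -93.0000
Denominator Σ(Δz_t−Δz̄)² = 296.0000
r_1(Δz) = -93.0000 / 296.0000 = -0.314

-0.314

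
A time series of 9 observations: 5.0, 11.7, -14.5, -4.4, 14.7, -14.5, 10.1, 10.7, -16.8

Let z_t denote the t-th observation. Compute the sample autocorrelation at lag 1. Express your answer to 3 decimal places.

-0.415

Mean z̄ = (5.0 + 11.7 − 14.5 − 4.4 + 14.7 − 14.5 + 10.1 + 10.7 − 16.8)/9 = 0.2222
Numerator Σ_{t=1}^{8}(z_t−z̄)(z_{t+1}−z̄) = -546.4360
Denominator Σ(z_t−z̄)² = 1316.1356
r_1 = -546.4360 / 1316.1356 = -0.415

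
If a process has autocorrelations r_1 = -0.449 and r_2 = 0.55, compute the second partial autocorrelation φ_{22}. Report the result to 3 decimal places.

0.436

φ_{22} = (r_2 − r_1²) / (1 − r_1²)
r_1² = (-0.449)² = 0.201601
Numerator = 0.55 − 0.2016 = 0.3484; denominator = 1 − 0.2016 = 0.7984
φ_{22} = 0.3484 / 0.7984 = 0.436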